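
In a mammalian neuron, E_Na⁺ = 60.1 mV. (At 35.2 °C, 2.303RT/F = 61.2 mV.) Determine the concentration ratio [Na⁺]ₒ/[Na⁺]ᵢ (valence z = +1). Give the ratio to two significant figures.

log₁₀([out]/[in]) = E·z/(61.2) = 60.1 × 1 / 61.2 = 0.9820
[out]/[in] = 10^(0.9820) = 9.595

9.6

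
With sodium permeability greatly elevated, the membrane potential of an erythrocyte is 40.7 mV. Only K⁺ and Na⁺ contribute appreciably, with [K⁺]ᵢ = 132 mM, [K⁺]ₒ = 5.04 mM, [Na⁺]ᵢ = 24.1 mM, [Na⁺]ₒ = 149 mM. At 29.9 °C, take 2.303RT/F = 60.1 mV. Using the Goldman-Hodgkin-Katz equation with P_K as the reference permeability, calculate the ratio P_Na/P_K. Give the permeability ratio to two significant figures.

Let α = P_Na/P_K. GHK: Vm = 60.1·log₁₀[(Kₒ + α·Naₒ)/(Kᵢ + α·Naᵢ)].
10^(Vm/60.1) = 10^(40.7/60.1) = 4.7556
So 4.7556·(Kᵢ + α·Naᵢ) = Kₒ + α·Naₒ → α = (4.7556·132.0 − 5.04) / (149.0 − 4.7556·24.1)
α = (627.7 − 5.04) / (149.0 − 114.6) = 622.7/34.39 = 18.11

18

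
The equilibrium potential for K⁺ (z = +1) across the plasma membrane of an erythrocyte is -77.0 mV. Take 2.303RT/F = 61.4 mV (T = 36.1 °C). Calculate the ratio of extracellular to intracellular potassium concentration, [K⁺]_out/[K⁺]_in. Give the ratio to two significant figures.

log₁₀([out]/[in]) = E·z/(61.4) = -77.0 × 1 / 61.4 = -1.2541
[out]/[in] = 10^(-1.2541) = 0.05571

0.056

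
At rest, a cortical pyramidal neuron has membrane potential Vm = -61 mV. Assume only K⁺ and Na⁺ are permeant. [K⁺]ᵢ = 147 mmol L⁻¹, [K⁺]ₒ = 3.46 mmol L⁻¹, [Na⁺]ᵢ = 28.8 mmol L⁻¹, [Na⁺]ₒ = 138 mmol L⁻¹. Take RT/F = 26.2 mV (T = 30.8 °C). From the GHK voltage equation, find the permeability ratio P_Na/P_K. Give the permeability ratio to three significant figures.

Let α = P_Na/P_K. GHK: Vm = 26.2·ln[(Kₒ + α·Naₒ)/(Kᵢ + α·Naᵢ)].
e^(Vm/26.2) = e^(-61.0/26.2) = 0.097467
So 0.097467·(Kᵢ + α·Naᵢ) = Kₒ + α·Naₒ → α = (0.097467·147.0 − 3.46) / (138.0 − 0.097467·28.8)
α = (14.33 − 3.46) / (138.0 − 2.807) = 10.87/135.2 = 0.08039

0.0804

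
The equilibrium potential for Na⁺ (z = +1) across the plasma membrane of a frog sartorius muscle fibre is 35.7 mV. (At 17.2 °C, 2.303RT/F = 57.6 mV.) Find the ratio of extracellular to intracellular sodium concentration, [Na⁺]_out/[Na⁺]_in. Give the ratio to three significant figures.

log₁₀([out]/[in]) = E·z/(57.6) = 35.7 × 1 / 57.6 = 0.6198
[out]/[in] = 10^(0.6198) = 4.167

4.17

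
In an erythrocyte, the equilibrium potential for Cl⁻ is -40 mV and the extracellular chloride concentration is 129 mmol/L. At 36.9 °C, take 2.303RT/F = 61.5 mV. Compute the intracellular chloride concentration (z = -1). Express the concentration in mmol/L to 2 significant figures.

Nernst: E = (61.5/-1) · log₁₀([out]/[in]), so log₁₀([out]/[in]) = -40.0 × -1 / 61.5 = 0.6504.
[out]/[in] = 10^(0.6504) = 4.471.
[in] = 129 / 4.471 = 28.85 mmol/L.

29 mmol/L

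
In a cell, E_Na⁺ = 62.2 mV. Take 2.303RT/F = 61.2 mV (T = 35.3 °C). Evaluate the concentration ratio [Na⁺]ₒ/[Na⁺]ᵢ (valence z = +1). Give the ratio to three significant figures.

log₁₀([out]/[in]) = E·z/(61.2) = 62.2 × 1 / 61.2 = 1.0163
[out]/[in] = 10^(1.0163) = 10.38

10.4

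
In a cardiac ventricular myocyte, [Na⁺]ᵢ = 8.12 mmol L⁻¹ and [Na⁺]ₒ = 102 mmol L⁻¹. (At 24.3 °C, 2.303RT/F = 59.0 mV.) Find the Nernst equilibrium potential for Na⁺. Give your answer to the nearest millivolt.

65 mV

E = (59.0/z) · log₁₀([Na⁺]_out/[Na⁺]_in) with z = +1.
= (59.0/1) · log₁₀(102/8.12) = 59.00 · log₁₀(12.56)
= 59.00 · (1.0990) = 64.84 mV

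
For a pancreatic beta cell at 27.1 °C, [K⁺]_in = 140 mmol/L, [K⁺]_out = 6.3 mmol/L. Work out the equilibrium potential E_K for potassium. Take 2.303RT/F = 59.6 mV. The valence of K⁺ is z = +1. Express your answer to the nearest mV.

E = (59.6/z) · log₁₀([K⁺]_out/[K⁺]_in) with z = +1.
= (59.6/1) · log₁₀(6.3/140) = 59.60 · log₁₀(0.045)
= 59.60 · (-1.3468) = -80.27 mV

-80 mV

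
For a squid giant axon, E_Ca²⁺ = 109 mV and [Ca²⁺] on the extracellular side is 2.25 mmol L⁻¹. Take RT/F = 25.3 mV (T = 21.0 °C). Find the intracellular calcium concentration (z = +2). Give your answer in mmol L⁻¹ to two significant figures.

Nernst: E = (25.3/2) · ln([out]/[in]), so ln([out]/[in]) = 109.0 × 2 / 25.3 = 8.6166.
[out]/[in] = e^(8.6166) = 5523.
[in] = 2.25 / 5523 = 0.0004074 mmol L⁻¹.

0.00041 mmol L⁻¹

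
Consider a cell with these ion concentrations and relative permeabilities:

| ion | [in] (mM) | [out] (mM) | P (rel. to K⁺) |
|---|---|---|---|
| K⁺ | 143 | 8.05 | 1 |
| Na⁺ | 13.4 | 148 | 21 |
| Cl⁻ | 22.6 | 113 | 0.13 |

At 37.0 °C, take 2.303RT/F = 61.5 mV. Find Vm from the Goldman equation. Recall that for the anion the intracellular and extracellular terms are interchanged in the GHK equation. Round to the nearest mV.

Vm = 61.5 · log₁₀[(Σ P·[cation]ₒ + Σ P·[anion]ᵢ) / (Σ P·[cation]ᵢ + Σ P·[anion]ₒ)]
Numerator = 1×8.05 + 21×148 + 0.13×22.6 = 3119
Denominator = 1×143 + 21×13.4 + 0.13×113 = 439.1
Vm = 61.5 · log₁₀(7.1033) = 61.5 × (0.8515) = 52.36 mV

52 mV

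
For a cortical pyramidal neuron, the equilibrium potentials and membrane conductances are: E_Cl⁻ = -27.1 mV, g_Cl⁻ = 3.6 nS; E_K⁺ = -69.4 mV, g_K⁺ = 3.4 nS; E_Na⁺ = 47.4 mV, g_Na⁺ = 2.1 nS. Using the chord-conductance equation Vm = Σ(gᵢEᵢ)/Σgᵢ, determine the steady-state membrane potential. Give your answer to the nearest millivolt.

Σ gᵢEᵢ = 3.6·(-27.1) + 3.4·(-69.4) + 2.1·(47.4) = -233.98
Σ gᵢ = 3.6 + 3.4 + 2.1 = 9.1
Vm = -233.98 / 9.1 = -25.71 mV

-26 mV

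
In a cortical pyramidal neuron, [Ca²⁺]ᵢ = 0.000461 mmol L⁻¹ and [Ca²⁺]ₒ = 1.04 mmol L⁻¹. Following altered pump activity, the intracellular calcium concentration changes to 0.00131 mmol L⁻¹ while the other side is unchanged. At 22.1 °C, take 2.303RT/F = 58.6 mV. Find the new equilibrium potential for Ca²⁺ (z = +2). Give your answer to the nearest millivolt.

After the shift: [Ca²⁺]_out = 1.04, [Ca²⁺]_in = 0.00131 mmol L⁻¹.
E_new = (58.6/2)·log₁₀(1.04/0.00131) = 29.30 · (2.8998) = 84.96 mV

85 mV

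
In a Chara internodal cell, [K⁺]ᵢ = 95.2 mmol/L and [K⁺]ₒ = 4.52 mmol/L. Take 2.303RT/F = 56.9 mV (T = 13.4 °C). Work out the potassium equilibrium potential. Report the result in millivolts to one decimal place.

-75.3 mV

E = (56.9/z) · log₁₀([K⁺]_out/[K⁺]_in) with z = +1.
= (56.9/1) · log₁₀(4.52/95.2) = 56.90 · log₁₀(0.04748)
= 56.90 · (-1.3235) = -75.31 mV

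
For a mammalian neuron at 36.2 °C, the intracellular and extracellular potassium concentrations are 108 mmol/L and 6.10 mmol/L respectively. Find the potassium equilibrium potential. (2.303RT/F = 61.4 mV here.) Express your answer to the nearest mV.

E = (61.4/z) · log₁₀([K⁺]_out/[K⁺]_in) with z = +1.
= (61.4/1) · log₁₀(6.10/108) = 61.40 · log₁₀(0.05648)
= 61.40 · (-1.2481) = -76.63 mV

-77 mV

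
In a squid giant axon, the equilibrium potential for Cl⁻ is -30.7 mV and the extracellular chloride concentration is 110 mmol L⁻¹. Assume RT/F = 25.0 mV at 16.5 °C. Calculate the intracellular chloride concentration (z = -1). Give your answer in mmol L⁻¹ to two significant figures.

32 mmol L⁻¹

Nernst: E = (25.0/-1) · ln([out]/[in]), so ln([out]/[in]) = -30.7 × -1 / 25.0 = 1.2280.
[out]/[in] = e^(1.2280) = 3.414.
[in] = 110 / 3.414 = 32.22 mmol L⁻¹.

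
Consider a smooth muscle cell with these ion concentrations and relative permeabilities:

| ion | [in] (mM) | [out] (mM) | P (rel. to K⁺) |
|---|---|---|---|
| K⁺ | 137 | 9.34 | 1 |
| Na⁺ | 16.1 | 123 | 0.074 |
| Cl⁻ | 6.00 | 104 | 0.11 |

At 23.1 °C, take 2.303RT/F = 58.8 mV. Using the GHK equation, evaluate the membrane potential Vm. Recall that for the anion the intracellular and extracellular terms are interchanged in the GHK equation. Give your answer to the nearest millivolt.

-53 mV

Vm = 58.8 · log₁₀[(Σ P·[cation]ₒ + Σ P·[anion]ᵢ) / (Σ P·[cation]ᵢ + Σ P·[anion]ₒ)]
Numerator = 1×9.34 + 0.074×123 + 0.11×6.00 = 19.1
Denominator = 1×137 + 0.074×16.1 + 0.11×104 = 149.6
Vm = 58.8 · log₁₀(0.12766) = 58.8 × (-0.8939) = -52.56 mV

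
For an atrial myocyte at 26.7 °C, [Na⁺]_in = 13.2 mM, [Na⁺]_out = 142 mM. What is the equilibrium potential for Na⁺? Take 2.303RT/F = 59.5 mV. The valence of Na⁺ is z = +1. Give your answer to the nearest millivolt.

E = (59.5/z) · log₁₀([Na⁺]_out/[Na⁺]_in) with z = +1.
= (59.5/1) · log₁₀(142/13.2) = 59.50 · log₁₀(10.76)
= 59.50 · (1.0317) = 61.39 mV

61 mV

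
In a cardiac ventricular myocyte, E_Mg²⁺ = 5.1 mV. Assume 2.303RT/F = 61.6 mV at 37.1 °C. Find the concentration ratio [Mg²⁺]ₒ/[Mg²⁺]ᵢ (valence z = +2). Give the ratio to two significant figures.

log₁₀([out]/[in]) = E·z/(61.6) = 5.1 × 2 / 61.6 = 0.1656
[out]/[in] = 10^(0.1656) = 1.464

1.5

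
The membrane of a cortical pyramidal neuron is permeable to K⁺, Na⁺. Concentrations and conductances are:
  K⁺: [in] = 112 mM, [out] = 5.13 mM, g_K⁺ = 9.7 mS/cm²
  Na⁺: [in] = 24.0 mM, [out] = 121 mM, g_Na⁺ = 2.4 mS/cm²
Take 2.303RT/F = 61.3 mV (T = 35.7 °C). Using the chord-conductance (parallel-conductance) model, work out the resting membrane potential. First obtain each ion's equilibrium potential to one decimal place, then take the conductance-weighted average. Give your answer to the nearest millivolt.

E_K⁺ = (61.3/1)·log₁₀(5.13/112) = -82.1 mV
E_Na⁺ = (61.3/1)·log₁₀(121/24.0) = 43.1 mV
Vm = (Σ gᵢEᵢ)/(Σ gᵢ) = (9.7·-82.1 + 2.4·43.1) / (9.7 + 2.4)
= -692.93 / 12.1 = -57.27 mV

-57 mV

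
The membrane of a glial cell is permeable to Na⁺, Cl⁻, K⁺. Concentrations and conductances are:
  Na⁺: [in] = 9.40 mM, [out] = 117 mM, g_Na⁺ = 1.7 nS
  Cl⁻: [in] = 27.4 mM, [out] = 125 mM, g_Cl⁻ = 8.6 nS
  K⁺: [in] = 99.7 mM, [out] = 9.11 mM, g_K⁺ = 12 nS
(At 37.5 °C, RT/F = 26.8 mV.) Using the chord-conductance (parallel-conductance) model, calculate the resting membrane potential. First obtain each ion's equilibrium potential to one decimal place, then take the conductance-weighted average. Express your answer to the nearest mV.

-45 mV

E_Na⁺ = (26.8/1)·ln(117/9.40) = 67.6 mV
E_Cl⁻ = (26.8/-1)·ln(125/27.4) = -40.7 mV
E_K⁺ = (26.8/1)·ln(9.11/99.7) = -64.1 mV
Vm = (Σ gᵢEᵢ)/(Σ gᵢ) = (1.7·67.6 + 8.6·-40.7 + 12·-64.1) / (1.7 + 8.6 + 12)
= -1004.30 / 22.3 = -45.04 mV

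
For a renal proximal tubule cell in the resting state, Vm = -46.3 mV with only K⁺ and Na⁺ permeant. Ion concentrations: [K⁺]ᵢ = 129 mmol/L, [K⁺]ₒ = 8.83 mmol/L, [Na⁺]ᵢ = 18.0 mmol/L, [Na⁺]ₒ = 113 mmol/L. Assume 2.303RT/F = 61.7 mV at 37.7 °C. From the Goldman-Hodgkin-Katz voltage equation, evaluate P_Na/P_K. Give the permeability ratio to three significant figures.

0.128

Let α = P_Na/P_K. GHK: Vm = 61.7·log₁₀[(Kₒ + α·Naₒ)/(Kᵢ + α·Naᵢ)].
10^(Vm/61.7) = 10^(-46.3/61.7) = 0.17766
So 0.17766·(Kᵢ + α·Naᵢ) = Kₒ + α·Naₒ → α = (0.17766·129.0 − 8.83) / (113.0 − 0.17766·18.0)
α = (22.92 − 8.83) / (113.0 − 3.198) = 14.09/109.8 = 0.1283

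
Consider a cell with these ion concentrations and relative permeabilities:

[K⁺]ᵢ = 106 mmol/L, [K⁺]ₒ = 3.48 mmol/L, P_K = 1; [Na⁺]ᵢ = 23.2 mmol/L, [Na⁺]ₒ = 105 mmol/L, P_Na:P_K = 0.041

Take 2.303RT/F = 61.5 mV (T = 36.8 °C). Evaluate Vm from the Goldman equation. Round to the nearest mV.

-70 mV

Vm = 61.5 · log₁₀[(Σ P·[cation]ₒ + Σ P·[anion]ᵢ) / (Σ P·[cation]ᵢ + Σ P·[anion]ₒ)]
Numerator = 1×3.48 + 0.041×105 = 7.785
Denominator = 1×106 + 0.041×23.2 = 107
Vm = 61.5 · log₁₀(0.07279) = 61.5 × (-1.1379) = -69.98 mV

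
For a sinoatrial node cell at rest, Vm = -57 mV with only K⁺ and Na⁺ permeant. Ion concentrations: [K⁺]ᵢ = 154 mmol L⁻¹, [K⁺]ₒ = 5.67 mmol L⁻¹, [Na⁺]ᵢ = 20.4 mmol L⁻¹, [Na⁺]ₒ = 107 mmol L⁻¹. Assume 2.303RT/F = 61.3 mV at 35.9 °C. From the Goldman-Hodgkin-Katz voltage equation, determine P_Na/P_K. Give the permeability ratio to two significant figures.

Let α = P_Na/P_K. GHK: Vm = 61.3·log₁₀[(Kₒ + α·Naₒ)/(Kᵢ + α·Naᵢ)].
10^(Vm/61.3) = 10^(-57.0/61.3) = 0.11753
So 0.11753·(Kᵢ + α·Naᵢ) = Kₒ + α·Naₒ → α = (0.11753·154.0 − 5.67) / (107.0 − 0.11753·20.4)
α = (18.1 − 5.67) / (107.0 − 2.398) = 12.43/104.6 = 0.1188

0.12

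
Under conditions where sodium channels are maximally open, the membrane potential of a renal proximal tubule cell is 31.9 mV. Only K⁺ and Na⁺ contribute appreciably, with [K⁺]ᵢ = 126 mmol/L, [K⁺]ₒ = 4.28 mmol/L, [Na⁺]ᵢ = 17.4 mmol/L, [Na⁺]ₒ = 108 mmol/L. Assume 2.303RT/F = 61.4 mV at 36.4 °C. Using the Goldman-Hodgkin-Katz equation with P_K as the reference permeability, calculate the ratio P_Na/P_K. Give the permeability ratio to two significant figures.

8.2

Let α = P_Na/P_K. GHK: Vm = 61.4·log₁₀[(Kₒ + α·Naₒ)/(Kᵢ + α·Naᵢ)].
10^(Vm/61.4) = 10^(31.9/61.4) = 3.3078
So 3.3078·(Kᵢ + α·Naᵢ) = Kₒ + α·Naₒ → α = (3.3078·126.0 − 4.28) / (108.0 − 3.3078·17.4)
α = (416.8 − 4.28) / (108.0 − 57.56) = 412.5/50.44 = 8.178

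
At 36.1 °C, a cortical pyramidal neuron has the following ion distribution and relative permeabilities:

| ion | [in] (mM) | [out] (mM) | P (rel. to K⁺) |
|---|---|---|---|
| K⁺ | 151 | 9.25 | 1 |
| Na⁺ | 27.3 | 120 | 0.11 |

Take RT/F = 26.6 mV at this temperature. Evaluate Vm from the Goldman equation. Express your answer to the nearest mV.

Vm = 26.6 · ln[(Σ P·[cation]ₒ + Σ P·[anion]ᵢ) / (Σ P·[cation]ᵢ + Σ P·[anion]ₒ)]
Numerator = 1×9.25 + 0.11×120 = 22.45
Denominator = 1×151 + 0.11×27.3 = 154
Vm = 26.6 · ln(0.14578) = 26.6 × (-1.9257) = -51.22 mV

-51 mV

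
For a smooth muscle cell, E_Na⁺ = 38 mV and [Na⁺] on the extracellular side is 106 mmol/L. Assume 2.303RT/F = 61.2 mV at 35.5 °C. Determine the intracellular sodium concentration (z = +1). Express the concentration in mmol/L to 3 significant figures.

25.4 mmol/L

Nernst: E = (61.2/1) · log₁₀([out]/[in]), so log₁₀([out]/[in]) = 38.0 × 1 / 61.2 = 0.6209.
[out]/[in] = 10^(0.6209) = 4.177.
[in] = 106 / 4.177 = 25.37 mmol/L.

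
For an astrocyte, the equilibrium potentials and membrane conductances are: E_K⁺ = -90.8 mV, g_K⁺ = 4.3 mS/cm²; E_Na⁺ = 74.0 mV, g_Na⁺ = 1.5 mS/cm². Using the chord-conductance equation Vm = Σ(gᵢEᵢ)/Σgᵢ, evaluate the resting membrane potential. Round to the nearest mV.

-48 mV

Σ gᵢEᵢ = 4.3·(-90.8) + 1.5·(74.0) = -279.44
Σ gᵢ = 4.3 + 1.5 = 5.8
Vm = -279.44 / 5.8 = -48.18 mV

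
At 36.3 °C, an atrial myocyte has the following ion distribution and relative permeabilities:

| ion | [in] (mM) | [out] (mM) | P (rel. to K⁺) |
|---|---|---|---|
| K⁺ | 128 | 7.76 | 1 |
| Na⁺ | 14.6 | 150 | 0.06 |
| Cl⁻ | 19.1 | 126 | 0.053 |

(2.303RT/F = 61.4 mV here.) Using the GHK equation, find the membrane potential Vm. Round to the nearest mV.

-54 mV

Vm = 61.4 · log₁₀[(Σ P·[cation]ₒ + Σ P·[anion]ᵢ) / (Σ P·[cation]ᵢ + Σ P·[anion]ₒ)]
Numerator = 1×7.76 + 0.06×150 + 0.053×19.1 = 17.77
Denominator = 1×128 + 0.06×14.6 + 0.053×126 = 135.6
Vm = 61.4 · log₁₀(0.13111) = 61.4 × (-0.8824) = -54.18 mV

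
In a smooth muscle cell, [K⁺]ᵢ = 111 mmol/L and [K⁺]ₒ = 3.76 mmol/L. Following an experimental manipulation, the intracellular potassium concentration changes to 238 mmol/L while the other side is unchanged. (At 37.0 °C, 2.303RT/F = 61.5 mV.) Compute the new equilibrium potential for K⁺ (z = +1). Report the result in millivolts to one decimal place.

-110.8 mV

After the shift: [K⁺]_out = 3.76, [K⁺]_in = 238 mmol/L.
E_new = (61.5/1)·log₁₀(3.76/238) = 61.50 · (-1.8014) = -110.79 mV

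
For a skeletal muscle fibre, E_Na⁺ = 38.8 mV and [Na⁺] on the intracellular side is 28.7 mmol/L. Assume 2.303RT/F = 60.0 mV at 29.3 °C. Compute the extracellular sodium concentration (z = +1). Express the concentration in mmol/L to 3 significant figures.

127 mmol/L

Nernst: E = (60.0/1) · log₁₀([out]/[in]), so log₁₀([out]/[in]) = 38.8 × 1 / 60.0 = 0.6467.
[out]/[in] = 10^(0.6467) = 4.433.
[out] = 4.433 × 28.7 = 127.2 mmol/L.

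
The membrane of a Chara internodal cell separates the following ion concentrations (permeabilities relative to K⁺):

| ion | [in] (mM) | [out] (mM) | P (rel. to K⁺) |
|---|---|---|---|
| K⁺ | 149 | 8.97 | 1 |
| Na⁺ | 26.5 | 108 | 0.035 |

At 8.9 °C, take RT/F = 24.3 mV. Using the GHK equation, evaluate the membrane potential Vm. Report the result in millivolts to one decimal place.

Vm = 24.3 · ln[(Σ P·[cation]ₒ + Σ P·[anion]ᵢ) / (Σ P·[cation]ᵢ + Σ P·[anion]ₒ)]
Numerator = 1×8.97 + 0.035×108 = 12.75
Denominator = 1×149 + 0.035×26.5 = 149.9
Vm = 24.3 · ln(0.085041) = 24.3 × (-2.4646) = -59.89 mV

-59.9 mV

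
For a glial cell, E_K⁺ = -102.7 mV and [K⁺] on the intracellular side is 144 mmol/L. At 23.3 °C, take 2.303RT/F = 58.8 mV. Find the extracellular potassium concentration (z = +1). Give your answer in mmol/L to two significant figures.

2.6 mmol/L

Nernst: E = (58.8/1) · log₁₀([out]/[in]), so log₁₀([out]/[in]) = -102.7 × 1 / 58.8 = -1.7466.
[out]/[in] = 10^(-1.7466) = 0.01792.
[out] = 0.01792 × 144 = 2.581 mmol/L.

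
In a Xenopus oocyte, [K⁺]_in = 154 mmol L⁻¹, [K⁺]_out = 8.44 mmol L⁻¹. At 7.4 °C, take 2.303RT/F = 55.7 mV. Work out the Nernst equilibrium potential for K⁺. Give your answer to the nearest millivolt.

-70 mV

E = (55.7/z) · log₁₀([K⁺]_out/[K⁺]_in) with z = +1.
= (55.7/1) · log₁₀(8.44/154) = 55.70 · log₁₀(0.05481)
= 55.70 · (-1.2612) = -70.25 mV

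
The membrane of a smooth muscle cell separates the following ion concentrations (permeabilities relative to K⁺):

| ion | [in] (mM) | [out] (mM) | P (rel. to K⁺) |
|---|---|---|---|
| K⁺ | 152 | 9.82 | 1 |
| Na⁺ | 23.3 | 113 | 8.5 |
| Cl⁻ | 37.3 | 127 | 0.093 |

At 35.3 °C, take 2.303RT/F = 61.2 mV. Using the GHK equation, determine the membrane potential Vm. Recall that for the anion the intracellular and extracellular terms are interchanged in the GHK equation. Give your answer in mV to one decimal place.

26.3 mV

Vm = 61.2 · log₁₀[(Σ P·[cation]ₒ + Σ P·[anion]ᵢ) / (Σ P·[cation]ᵢ + Σ P·[anion]ₒ)]
Numerator = 1×9.82 + 8.5×113 + 0.093×37.3 = 973.8
Denominator = 1×152 + 8.5×23.3 + 0.093×127 = 361.9
Vm = 61.2 · log₁₀(2.6911) = 61.2 × (0.4299) = 26.31 mV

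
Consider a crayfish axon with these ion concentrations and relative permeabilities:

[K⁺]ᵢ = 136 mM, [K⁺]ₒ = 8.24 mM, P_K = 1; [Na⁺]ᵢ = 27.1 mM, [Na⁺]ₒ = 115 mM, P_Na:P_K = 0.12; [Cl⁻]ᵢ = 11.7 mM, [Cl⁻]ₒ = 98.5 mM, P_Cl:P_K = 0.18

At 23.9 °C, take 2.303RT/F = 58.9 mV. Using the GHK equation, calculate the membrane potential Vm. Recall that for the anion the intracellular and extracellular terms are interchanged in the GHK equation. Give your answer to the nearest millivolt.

Vm = 58.9 · log₁₀[(Σ P·[cation]ₒ + Σ P·[anion]ᵢ) / (Σ P·[cation]ᵢ + Σ P·[anion]ₒ)]
Numerator = 1×8.24 + 0.12×115 + 0.18×11.7 = 24.15
Denominator = 1×136 + 0.12×27.1 + 0.18×98.5 = 157
Vm = 58.9 · log₁₀(0.15381) = 58.9 × (-0.8130) = -47.89 mV

-48 mV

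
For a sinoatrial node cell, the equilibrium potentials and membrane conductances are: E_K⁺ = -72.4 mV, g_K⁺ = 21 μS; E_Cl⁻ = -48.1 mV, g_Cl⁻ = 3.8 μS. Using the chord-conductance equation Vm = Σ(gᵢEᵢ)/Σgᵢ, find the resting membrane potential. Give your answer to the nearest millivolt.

Σ gᵢEᵢ = 21·(-72.4) + 3.8·(-48.1) = -1703.18
Σ gᵢ = 21 + 3.8 = 24.8
Vm = -1703.18 / 24.8 = -68.68 mV

-69 mV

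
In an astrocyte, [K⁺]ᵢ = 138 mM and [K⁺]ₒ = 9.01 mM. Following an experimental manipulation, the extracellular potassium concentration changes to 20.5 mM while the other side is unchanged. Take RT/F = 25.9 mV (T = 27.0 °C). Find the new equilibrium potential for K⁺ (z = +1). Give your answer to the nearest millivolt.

-49 mV

After the shift: [K⁺]_out = 20.5, [K⁺]_in = 138 mM.
E_new = (25.9/1)·ln(20.5/138) = 25.90 · (-1.9068) = -49.39 mV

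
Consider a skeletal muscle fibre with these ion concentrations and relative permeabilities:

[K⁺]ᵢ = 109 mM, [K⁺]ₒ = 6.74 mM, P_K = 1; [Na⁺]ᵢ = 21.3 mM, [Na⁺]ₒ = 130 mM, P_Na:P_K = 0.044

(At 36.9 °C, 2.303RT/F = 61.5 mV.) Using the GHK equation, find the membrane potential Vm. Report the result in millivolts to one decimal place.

-58.2 mV

Vm = 61.5 · log₁₀[(Σ P·[cation]ₒ + Σ P·[anion]ᵢ) / (Σ P·[cation]ᵢ + Σ P·[anion]ₒ)]
Numerator = 1×6.74 + 0.044×130 = 12.46
Denominator = 1×109 + 0.044×21.3 = 109.9
Vm = 61.5 · log₁₀(0.11334) = 61.5 × (-0.9456) = -58.16 mV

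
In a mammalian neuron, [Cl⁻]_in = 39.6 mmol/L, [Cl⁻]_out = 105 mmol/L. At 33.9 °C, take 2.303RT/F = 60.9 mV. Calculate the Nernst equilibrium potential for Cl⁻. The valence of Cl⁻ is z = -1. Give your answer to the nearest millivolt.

-26 mV

E = (60.9/z) · log₁₀([Cl⁻]_out/[Cl⁻]_in) with z = -1.
For an anion, dividing by z = -1 reverses the sign.
= (60.9/-1) · log₁₀(105/39.6) = -60.90 · log₁₀(2.652)
= -60.90 · (0.4235) = -25.79 mV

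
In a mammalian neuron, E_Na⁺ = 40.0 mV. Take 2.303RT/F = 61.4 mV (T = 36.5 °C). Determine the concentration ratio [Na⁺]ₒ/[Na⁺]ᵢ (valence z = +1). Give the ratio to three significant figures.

log₁₀([out]/[in]) = E·z/(61.4) = 40.0 × 1 / 61.4 = 0.6515
[out]/[in] = 10^(0.6515) = 4.482

4.48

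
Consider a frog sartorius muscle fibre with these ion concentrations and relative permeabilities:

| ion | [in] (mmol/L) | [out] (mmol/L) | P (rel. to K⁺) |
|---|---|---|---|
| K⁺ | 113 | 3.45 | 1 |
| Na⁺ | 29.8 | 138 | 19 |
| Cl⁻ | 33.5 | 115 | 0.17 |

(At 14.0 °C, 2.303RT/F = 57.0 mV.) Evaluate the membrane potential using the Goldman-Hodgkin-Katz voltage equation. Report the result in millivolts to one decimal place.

32.8 mV

Vm = 57.0 · log₁₀[(Σ P·[cation]ₒ + Σ P·[anion]ᵢ) / (Σ P·[cation]ᵢ + Σ P·[anion]ₒ)]
Numerator = 1×3.45 + 19×138 + 0.17×33.5 = 2631
Denominator = 1×113 + 19×29.8 + 0.17×115 = 698.8
Vm = 57.0 · log₁₀(3.7655) = 57.0 × (0.5758) = 32.82 mV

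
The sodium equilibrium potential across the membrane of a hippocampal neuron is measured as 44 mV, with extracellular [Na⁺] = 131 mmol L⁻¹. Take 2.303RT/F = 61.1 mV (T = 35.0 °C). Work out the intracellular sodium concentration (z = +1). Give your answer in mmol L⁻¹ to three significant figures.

Nernst: E = (61.1/1) · log₁₀([out]/[in]), so log₁₀([out]/[in]) = 44.0 × 1 / 61.1 = 0.7201.
[out]/[in] = 10^(0.7201) = 5.25.
[in] = 131 / 5.25 = 24.95 mmol L⁻¹.

25.0 mmol L⁻¹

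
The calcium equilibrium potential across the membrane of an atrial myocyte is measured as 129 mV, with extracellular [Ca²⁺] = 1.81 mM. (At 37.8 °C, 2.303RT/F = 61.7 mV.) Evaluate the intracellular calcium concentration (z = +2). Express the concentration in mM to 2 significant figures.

Nernst: E = (61.7/2) · log₁₀([out]/[in]), so log₁₀([out]/[in]) = 129.0 × 2 / 61.7 = 4.1815.
[out]/[in] = 10^(4.1815) = 1.519e+04.
[in] = 1.81 / 1.519e+04 = 0.0001192 mM.

0.00012 mM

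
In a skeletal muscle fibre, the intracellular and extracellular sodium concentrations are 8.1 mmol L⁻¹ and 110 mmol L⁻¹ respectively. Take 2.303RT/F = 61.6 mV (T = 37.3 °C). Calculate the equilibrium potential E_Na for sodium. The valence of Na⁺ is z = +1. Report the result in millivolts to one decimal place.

E = (61.6/z) · log₁₀([Na⁺]_out/[Na⁺]_in) with z = +1.
= (61.6/1) · log₁₀(110/8.1) = 61.60 · log₁₀(13.58)
= 61.60 · (1.1329) = 69.79 mV

69.8 mV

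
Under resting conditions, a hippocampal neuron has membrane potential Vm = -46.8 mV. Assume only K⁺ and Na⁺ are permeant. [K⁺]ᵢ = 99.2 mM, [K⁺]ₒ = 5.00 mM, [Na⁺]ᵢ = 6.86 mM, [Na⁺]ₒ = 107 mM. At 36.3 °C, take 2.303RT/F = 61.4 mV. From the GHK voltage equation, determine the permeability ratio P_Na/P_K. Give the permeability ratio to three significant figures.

0.115

Let α = P_Na/P_K. GHK: Vm = 61.4·log₁₀[(Kₒ + α·Naₒ)/(Kᵢ + α·Naᵢ)].
10^(Vm/61.4) = 10^(-46.8/61.4) = 0.1729
So 0.1729·(Kᵢ + α·Naᵢ) = Kₒ + α·Naₒ → α = (0.1729·99.2 − 5.0) / (107.0 − 0.1729·6.86)
α = (17.15 − 5.0) / (107.0 − 1.186) = 12.15/105.8 = 0.1148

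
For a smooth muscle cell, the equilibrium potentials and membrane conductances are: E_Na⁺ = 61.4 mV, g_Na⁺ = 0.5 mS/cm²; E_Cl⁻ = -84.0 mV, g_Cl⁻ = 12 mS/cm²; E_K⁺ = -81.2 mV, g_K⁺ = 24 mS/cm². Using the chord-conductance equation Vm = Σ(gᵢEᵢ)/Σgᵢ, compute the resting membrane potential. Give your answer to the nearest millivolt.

Σ gᵢEᵢ = 0.5·(61.4) + 12·(-84.0) + 24·(-81.2) = -2926.10
Σ gᵢ = 0.5 + 12 + 24 = 36.5
Vm = -2926.10 / 36.5 = -80.17 mV

-80 mV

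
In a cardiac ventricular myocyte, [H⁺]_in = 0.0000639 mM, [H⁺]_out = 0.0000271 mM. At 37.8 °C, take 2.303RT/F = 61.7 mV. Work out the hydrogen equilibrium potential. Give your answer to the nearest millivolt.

-23 mV

E = (61.7/z) · log₁₀([H⁺]_out/[H⁺]_in) with z = +1.
= (61.7/1) · log₁₀(0.0000271/0.0000639) = 61.70 · log₁₀(0.4241)
= 61.70 · (-0.3725) = -22.99 mV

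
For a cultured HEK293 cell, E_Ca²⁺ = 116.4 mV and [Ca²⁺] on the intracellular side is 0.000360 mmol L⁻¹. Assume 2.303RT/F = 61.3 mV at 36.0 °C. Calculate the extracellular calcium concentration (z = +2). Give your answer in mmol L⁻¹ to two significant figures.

2.3 mmol L⁻¹

Nernst: E = (61.3/2) · log₁₀([out]/[in]), so log₁₀([out]/[in]) = 116.4 × 2 / 61.3 = 3.7977.
[out]/[in] = 10^(3.7977) = 6276.
[out] = 6276 × 0.000360 = 2.26 mmol L⁻¹.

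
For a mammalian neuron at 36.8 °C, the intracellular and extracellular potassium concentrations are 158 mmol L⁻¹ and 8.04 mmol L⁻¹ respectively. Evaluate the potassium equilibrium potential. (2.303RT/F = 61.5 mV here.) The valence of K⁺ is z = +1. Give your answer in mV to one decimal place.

-79.5 mV

E = (61.5/z) · log₁₀([K⁺]_out/[K⁺]_in) with z = +1.
= (61.5/1) · log₁₀(8.04/158) = 61.50 · log₁₀(0.05089)
= 61.50 · (-1.2934) = -79.54 mV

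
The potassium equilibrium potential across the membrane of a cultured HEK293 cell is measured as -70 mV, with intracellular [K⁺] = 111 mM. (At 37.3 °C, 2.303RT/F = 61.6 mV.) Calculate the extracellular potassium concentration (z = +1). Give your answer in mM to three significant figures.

8.11 mM

Nernst: E = (61.6/1) · log₁₀([out]/[in]), so log₁₀([out]/[in]) = -70.0 × 1 / 61.6 = -1.1364.
[out]/[in] = 10^(-1.1364) = 0.07305.
[out] = 0.07305 × 111 = 8.109 mM.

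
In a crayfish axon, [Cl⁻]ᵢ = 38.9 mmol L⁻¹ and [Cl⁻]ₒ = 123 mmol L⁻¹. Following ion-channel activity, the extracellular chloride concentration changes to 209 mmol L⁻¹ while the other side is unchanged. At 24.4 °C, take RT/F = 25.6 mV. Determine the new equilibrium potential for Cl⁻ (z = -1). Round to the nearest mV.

-43 mV

After the shift: [Cl⁻]_out = 209, [Cl⁻]_in = 38.9 mmol L⁻¹.
E_new = (25.6/-1)·ln(209/38.9) = -25.60 · (1.6813) = -43.04 mV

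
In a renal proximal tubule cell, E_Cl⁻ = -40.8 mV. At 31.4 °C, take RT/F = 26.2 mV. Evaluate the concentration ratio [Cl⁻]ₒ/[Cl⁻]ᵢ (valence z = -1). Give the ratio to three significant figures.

4.75

ln([out]/[in]) = E·z/(26.2) = -40.8 × -1 / 26.2 = 1.5573
[out]/[in] = e^(1.5573) = 4.746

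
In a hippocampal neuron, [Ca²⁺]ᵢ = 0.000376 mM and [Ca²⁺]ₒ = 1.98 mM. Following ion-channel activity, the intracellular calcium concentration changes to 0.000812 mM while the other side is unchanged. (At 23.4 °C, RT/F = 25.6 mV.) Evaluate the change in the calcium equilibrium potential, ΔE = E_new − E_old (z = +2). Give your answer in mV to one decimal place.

-9.9 mV

E_old = (25.6/2)·ln(1.98/0.000376) = 109.68 mV
E_new = (25.6/2)·ln(1.98/0.000812) = 99.83 mV
ΔE = 99.83 − (109.68) = -9.85 mV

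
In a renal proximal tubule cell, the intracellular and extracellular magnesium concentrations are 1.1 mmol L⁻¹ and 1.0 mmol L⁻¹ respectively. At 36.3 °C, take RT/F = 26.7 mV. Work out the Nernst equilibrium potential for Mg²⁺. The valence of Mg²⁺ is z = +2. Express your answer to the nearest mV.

E = (26.7/z) · ln([Mg²⁺]_out/[Mg²⁺]_in) with z = +2.
= (26.7/2) · ln(1.0/1.1) = 13.35 · ln(0.9091)
= 13.35 · (-0.0953) = -1.27 mV

-1 mV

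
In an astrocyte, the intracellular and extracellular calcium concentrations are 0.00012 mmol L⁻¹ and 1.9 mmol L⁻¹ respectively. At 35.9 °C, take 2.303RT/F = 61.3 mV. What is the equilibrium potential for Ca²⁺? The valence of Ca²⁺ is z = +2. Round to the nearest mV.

E = (61.3/z) · log₁₀([Ca²⁺]_out/[Ca²⁺]_in) with z = +2.
= (61.3/2) · log₁₀(1.9/0.00012) = 30.65 · log₁₀(1.583e+04)
= 30.65 · (4.1996) = 128.72 mV

129 mV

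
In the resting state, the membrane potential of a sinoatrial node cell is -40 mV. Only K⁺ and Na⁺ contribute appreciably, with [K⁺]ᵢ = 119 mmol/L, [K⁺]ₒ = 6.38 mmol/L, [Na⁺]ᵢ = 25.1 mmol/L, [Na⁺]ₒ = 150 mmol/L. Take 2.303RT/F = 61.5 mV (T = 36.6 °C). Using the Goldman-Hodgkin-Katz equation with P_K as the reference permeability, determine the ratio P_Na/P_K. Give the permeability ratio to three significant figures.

0.140

Let α = P_Na/P_K. GHK: Vm = 61.5·log₁₀[(Kₒ + α·Naₒ)/(Kᵢ + α·Naᵢ)].
10^(Vm/61.5) = 10^(-40.0/61.5) = 0.22366
So 0.22366·(Kᵢ + α·Naᵢ) = Kₒ + α·Naₒ → α = (0.22366·119.0 − 6.38) / (150.0 − 0.22366·25.1)
α = (26.62 − 6.38) / (150.0 − 5.614) = 20.24/144.4 = 0.1402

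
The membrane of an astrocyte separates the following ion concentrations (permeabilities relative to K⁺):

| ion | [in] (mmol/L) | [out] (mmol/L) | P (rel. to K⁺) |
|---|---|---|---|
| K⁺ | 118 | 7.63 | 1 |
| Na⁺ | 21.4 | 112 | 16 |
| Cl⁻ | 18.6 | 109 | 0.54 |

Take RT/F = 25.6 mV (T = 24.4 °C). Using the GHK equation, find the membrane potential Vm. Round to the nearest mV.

Vm = 25.6 · ln[(Σ P·[cation]ₒ + Σ P·[anion]ᵢ) / (Σ P·[cation]ᵢ + Σ P·[anion]ₒ)]
Numerator = 1×7.63 + 16×112 + 0.54×18.6 = 1810
Denominator = 1×118 + 16×21.4 + 0.54×109 = 519.3
Vm = 25.6 · ln(3.4851) = 25.6 × (1.2485) = 31.96 mV

32 mV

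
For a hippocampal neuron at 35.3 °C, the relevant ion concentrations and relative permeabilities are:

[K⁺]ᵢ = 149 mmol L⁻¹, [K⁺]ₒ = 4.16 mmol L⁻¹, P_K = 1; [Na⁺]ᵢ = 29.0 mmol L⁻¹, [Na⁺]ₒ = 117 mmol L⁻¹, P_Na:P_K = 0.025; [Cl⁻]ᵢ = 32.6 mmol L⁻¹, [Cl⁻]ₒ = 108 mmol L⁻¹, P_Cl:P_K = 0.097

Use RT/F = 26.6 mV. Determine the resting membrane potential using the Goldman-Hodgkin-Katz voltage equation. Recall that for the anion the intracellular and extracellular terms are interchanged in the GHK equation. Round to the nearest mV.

-73 mV

Vm = 26.6 · ln[(Σ P·[cation]ₒ + Σ P·[anion]ᵢ) / (Σ P·[cation]ᵢ + Σ P·[anion]ₒ)]
Numerator = 1×4.16 + 0.025×117 + 0.097×32.6 = 10.25
Denominator = 1×149 + 0.025×29.0 + 0.097×108 = 160.2
Vm = 26.6 · ln(0.063965) = 26.6 × (-2.7494) = -73.13 mV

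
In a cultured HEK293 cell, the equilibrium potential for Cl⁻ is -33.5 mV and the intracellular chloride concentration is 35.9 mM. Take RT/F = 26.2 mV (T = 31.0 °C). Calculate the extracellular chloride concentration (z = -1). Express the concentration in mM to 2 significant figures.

Nernst: E = (26.2/-1) · ln([out]/[in]), so ln([out]/[in]) = -33.5 × -1 / 26.2 = 1.2786.
[out]/[in] = e^(1.2786) = 3.592.
[out] = 3.592 × 35.9 = 128.9 mM.

130 mM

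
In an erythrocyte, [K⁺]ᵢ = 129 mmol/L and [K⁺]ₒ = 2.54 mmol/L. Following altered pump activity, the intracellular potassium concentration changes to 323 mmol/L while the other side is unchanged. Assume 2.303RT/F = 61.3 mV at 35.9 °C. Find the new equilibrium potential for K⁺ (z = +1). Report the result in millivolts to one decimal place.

After the shift: [K⁺]_out = 2.54, [K⁺]_in = 323 mmol/L.
E_new = (61.3/1)·log₁₀(2.54/323) = 61.30 · (-2.1044) = -129.00 mV

-129.0 mV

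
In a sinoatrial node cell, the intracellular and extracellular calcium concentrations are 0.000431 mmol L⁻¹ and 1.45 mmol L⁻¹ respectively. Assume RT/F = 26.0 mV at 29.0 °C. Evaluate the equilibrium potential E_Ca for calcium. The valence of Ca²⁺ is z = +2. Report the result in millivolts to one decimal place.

105.6 mV

E = (26.0/z) · ln([Ca²⁺]_out/[Ca²⁺]_in) with z = +2.
= (26.0/2) · ln(1.45/0.000431) = 13.00 · ln(3364)
= 13.00 · (8.1210) = 105.57 mV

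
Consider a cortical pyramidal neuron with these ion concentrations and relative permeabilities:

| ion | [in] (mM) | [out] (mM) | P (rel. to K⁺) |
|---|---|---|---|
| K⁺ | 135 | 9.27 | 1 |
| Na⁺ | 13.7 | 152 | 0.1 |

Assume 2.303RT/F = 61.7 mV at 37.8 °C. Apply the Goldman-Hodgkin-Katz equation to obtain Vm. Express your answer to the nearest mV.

Vm = 61.7 · log₁₀[(Σ P·[cation]ₒ + Σ P·[anion]ᵢ) / (Σ P·[cation]ᵢ + Σ P·[anion]ₒ)]
Numerator = 1×9.27 + 0.1×152 = 24.47
Denominator = 1×135 + 0.1×13.7 = 136.4
Vm = 61.7 · log₁₀(0.17944) = 61.7 × (-0.7461) = -46.03 mV

-46 mV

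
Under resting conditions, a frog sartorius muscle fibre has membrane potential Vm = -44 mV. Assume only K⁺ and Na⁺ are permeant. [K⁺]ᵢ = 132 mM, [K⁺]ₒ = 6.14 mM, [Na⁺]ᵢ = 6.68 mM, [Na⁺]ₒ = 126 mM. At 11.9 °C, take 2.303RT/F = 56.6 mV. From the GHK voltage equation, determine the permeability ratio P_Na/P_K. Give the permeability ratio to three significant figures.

Let α = P_Na/P_K. GHK: Vm = 56.6·log₁₀[(Kₒ + α·Naₒ)/(Kᵢ + α·Naᵢ)].
10^(Vm/56.6) = 10^(-44.0/56.6) = 0.16696
So 0.16696·(Kᵢ + α·Naᵢ) = Kₒ + α·Naₒ → α = (0.16696·132.0 − 6.14) / (126.0 − 0.16696·6.68)
α = (22.04 − 6.14) / (126.0 − 1.115) = 15.9/124.9 = 0.1273

0.127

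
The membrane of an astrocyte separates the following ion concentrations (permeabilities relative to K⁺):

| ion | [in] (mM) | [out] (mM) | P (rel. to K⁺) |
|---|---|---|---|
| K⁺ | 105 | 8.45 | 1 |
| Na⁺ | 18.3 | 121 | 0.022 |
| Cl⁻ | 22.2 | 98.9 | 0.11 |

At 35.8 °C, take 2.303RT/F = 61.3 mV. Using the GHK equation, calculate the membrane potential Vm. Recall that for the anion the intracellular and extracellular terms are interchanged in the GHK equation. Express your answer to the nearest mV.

Vm = 61.3 · log₁₀[(Σ P·[cation]ₒ + Σ P·[anion]ᵢ) / (Σ P·[cation]ᵢ + Σ P·[anion]ₒ)]
Numerator = 1×8.45 + 0.022×121 + 0.11×22.2 = 13.55
Denominator = 1×105 + 0.022×18.3 + 0.11×98.9 = 116.3
Vm = 61.3 · log₁₀(0.11656) = 61.3 × (-0.9334) = -57.22 mV

-57 mV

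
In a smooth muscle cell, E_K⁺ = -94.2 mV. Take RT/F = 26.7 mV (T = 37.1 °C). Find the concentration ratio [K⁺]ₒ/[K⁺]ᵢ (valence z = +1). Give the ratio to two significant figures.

0.029

ln([out]/[in]) = E·z/(26.7) = -94.2 × 1 / 26.7 = -3.5281
[out]/[in] = e^(-3.5281) = 0.02936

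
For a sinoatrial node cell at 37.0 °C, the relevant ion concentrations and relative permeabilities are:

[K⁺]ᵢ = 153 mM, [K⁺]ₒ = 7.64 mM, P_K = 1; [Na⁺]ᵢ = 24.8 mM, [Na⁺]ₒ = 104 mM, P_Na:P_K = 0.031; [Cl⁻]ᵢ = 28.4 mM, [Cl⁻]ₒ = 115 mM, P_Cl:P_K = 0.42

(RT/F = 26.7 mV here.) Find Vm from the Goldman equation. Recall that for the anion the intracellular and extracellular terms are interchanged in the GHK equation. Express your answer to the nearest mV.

-58 mV

Vm = 26.7 · ln[(Σ P·[cation]ₒ + Σ P·[anion]ᵢ) / (Σ P·[cation]ᵢ + Σ P·[anion]ₒ)]
Numerator = 1×7.64 + 0.031×104 + 0.42×28.4 = 22.79
Denominator = 1×153 + 0.031×24.8 + 0.42×115 = 202.1
Vm = 26.7 · ln(0.11279) = 26.7 × (-2.1822) = -58.26 mV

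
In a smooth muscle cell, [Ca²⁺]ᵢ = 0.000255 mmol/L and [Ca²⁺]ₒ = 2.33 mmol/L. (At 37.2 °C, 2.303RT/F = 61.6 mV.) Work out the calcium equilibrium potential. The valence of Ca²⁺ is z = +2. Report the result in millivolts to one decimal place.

122.0 mV

E = (61.6/z) · log₁₀([Ca²⁺]_out/[Ca²⁺]_in) with z = +2.
= (61.6/2) · log₁₀(2.33/0.000255) = 30.80 · log₁₀(9137)
= 30.80 · (3.9608) = 121.99 mV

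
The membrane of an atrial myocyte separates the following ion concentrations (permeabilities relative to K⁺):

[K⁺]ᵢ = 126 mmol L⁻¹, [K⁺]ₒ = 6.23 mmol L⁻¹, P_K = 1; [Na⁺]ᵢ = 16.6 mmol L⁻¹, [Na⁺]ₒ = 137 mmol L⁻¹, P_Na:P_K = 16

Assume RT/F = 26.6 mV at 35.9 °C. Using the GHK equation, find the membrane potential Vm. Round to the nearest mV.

Vm = 26.6 · ln[(Σ P·[cation]ₒ + Σ P·[anion]ᵢ) / (Σ P·[cation]ᵢ + Σ P·[anion]ₒ)]
Numerator = 1×6.23 + 16×137 = 2198
Denominator = 1×126 + 16×16.6 = 391.6
Vm = 26.6 · ln(5.6135) = 26.6 × (1.7252) = 45.89 mV

46 mV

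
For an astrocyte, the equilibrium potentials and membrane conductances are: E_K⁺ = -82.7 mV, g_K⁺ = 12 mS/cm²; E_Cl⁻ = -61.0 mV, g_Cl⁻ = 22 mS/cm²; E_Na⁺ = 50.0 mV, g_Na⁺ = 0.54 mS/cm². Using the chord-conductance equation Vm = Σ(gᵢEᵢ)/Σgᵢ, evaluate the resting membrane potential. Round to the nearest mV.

Σ gᵢEᵢ = 12·(-82.7) + 22·(-61.0) + 0.54·(50.0) = -2307.40
Σ gᵢ = 12 + 22 + 0.54 = 34.54
Vm = -2307.40 / 34.54 = -66.80 mV

-67 mV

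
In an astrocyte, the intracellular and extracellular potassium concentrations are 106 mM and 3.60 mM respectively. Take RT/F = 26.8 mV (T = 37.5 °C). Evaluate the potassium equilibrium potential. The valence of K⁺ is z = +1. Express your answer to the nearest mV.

-91 mV

E = (26.8/z) · ln([K⁺]_out/[K⁺]_in) with z = +1.
= (26.8/1) · ln(3.60/106) = 26.80 · ln(0.03396)
= 26.80 · (-3.3825) = -90.65 mV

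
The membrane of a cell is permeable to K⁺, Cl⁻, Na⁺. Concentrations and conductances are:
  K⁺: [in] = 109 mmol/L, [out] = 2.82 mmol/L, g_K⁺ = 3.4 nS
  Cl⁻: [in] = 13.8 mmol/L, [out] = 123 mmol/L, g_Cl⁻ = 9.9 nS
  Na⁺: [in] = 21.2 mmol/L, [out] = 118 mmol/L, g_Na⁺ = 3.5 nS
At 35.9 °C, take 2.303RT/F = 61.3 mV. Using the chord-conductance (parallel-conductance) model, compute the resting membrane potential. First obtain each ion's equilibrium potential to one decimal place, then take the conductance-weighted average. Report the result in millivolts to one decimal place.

-44.5 mV

E_K⁺ = (61.3/1)·log₁₀(2.82/109) = -97.3 mV
E_Cl⁻ = (61.3/-1)·log₁₀(123/13.8) = -58.2 mV
E_Na⁺ = (61.3/1)·log₁₀(118/21.2) = 45.7 mV
Vm = (Σ gᵢEᵢ)/(Σ gᵢ) = (3.4·-97.3 + 9.9·-58.2 + 3.5·45.7) / (3.4 + 9.9 + 3.5)
= -747.05 / 16.8 = -44.47 mV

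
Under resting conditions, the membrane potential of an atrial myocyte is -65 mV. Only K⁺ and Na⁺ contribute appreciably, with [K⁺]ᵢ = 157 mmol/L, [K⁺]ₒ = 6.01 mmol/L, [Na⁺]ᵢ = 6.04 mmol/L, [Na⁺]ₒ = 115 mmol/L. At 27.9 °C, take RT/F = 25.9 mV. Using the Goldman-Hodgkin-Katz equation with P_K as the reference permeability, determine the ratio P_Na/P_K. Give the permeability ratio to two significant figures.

0.059

Let α = P_Na/P_K. GHK: Vm = 25.9·ln[(Kₒ + α·Naₒ)/(Kᵢ + α·Naᵢ)].
e^(Vm/25.9) = e^(-65.0/25.9) = 0.081296
So 0.081296·(Kᵢ + α·Naᵢ) = Kₒ + α·Naₒ → α = (0.081296·157.0 − 6.01) / (115.0 − 0.081296·6.04)
α = (12.76 − 6.01) / (115.0 − 0.491) = 6.754/114.5 = 0.05898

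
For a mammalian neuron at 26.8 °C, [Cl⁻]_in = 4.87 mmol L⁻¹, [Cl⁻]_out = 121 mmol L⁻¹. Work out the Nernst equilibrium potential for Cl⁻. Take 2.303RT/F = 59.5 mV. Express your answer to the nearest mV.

E = (59.5/z) · log₁₀([Cl⁻]_out/[Cl⁻]_in) with z = -1.
For an anion, dividing by z = -1 reverses the sign.
= (59.5/-1) · log₁₀(121/4.87) = -59.50 · log₁₀(24.85)
= -59.50 · (1.3953) = -83.02 mV

-83 mV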